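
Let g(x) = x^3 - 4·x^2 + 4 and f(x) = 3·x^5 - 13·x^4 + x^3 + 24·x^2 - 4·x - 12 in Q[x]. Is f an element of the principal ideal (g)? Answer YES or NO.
YES

In Q[x] the ideal (g) consists of all multiples of g, so f ∈ (g) iff g | f, i.e. iff the remainder of f on division by g is 0. Divide f by g (g is monic, so eliminate the leading term of the running remainder at each step):
  leading term 3·x^5: subtract (3·x^2)·g(x) = 3·x^5 - 12·x^4 + 12·x^2, leaving -x^4 + x^3 + 12·x^2 - 4·x - 12
  leading term -x^4: subtract (-x)·g(x) = -x^4 + 4·x^3 - 4·x, leaving -3·x^3 + 12·x^2 - 12
  leading term -3·x^3: subtract (-3)·g(x) = -3·x^3 + 12·x^2 - 12, leaving 0
The remainder is 0, so f(x) = g(x) · h(x) with h(x) = 3·x^2 - x - 3. Hence g | f, i.e. f ∈ (g).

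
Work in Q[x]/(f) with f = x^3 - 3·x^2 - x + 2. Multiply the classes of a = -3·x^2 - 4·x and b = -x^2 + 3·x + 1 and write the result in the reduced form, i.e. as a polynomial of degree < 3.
a · b ≡ -6·x - 8 (mod f(x))

First multiply in Q[x] without reducing: a · b = 3·x^4 - 5·x^3 - 15·x^2 - 4·x. Now divide by f(x) = x^3 - 3·x^2 - x + 2, eliminating the leading term at each step:
  leading term 3·x^4: subtract (3·x)·f(x) = 3·x^4 - 9·x^3 - 3·x^2 + 6·x, leaving 4·x^3 - 12·x^2 - 10·x
  leading term 4·x^3: subtract (4)·f(x) = 4·x^3 - 12·x^2 - 4·x + 8, leaving -6·x - 8
The degree is now < 3, so this is the remainder. Hence a · b ≡ -6·x - 8 in Q[x]/(f).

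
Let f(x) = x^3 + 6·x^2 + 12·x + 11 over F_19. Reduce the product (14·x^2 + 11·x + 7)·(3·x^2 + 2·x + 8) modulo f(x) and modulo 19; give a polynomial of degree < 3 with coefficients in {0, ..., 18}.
a · b ≡ 18·x^2 + 13·x + 10 (mod f(x))

Multiply as integer polynomials: a · b = 42·x^4 + 61·x^3 + 155·x^2 + 102·x + 56. Reducing coefficients mod 19: a · b ≡ 4·x^4 + 4·x^3 + 3·x^2 + 7·x + 18. Now divide by f(x) = x^3 + 6·x^2 + 12·x + 11 in F_19[x], eliminating the leading term at each step:
  leading term 4·x^4: subtract (4·x)·f(x) = 4·x^4 + 5·x^3 + 10·x^2 + 6·x, leaving 18·x^3 + 12·x^2 + x + 18 (coefficients mod 19)
  leading term 18·x^3: subtract (18)·f(x) = 18·x^3 + 13·x^2 + 7·x + 8, leaving 18·x^2 + 13·x + 10 (coefficients mod 19)
The degree is now < 3, so this is the remainder. Hence a · b ≡ 18·x^2 + 13·x + 10 in F_19[x]/(f).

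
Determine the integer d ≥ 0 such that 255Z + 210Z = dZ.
In the PID Z, (a, b) is generated by gcd(a, b). Compute gcd(255, 210) with the extended Euclidean algorithm, tracking rows (r, s, t) with s·255 + t·210 = r:
  row A: (255, 1, 0)   [1·255 + 0·210 = 255]
  row B: (210, 0, 1)   [0·255 + 1·210 = 210]
  255 = 1·210 + 45   → row C = row A − 1·row B = (45, 1, −1)   [check: 1·255 − 1·210 = 45]
  210 = 4·45 + 30   → row D = row B − 4·row C = (30, −4, 5)   [check: −4·255 + 5·210 = 30]
  45 = 1·30 + 15   → row E = row C − 1·row D = (15, 5, −6)   [check: 5·255 − 6·210 = 15]
  30 = 2·15 + 0   → remainder 0, stop. gcd = 15 (last nonzero row E).
So gcd(255, 210) = 15, with Bézout identity 5·255 − 6·210 = 15. Containment (⊇): the Bézout identity exhibits 15 as an element of (255, 210), giving (15) ⊆ (255, 210). Containment (⊆): since 15 | 255 and 15 | 210 (255 = 15·17, 210 = 15·14), every Z-linear combination of 255 and 210 is divisible by 15, so (255, 210) ⊆ (15). Therefore (255, 210) = (15), d = 15.

Final answer: (255, 210) = (15); d = 15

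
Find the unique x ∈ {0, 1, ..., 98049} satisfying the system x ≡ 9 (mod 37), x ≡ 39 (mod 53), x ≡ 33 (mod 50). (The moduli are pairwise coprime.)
The moduli 37, 53, 50 are pairwise coprime, so by the CRT there is a unique solution mod 37·53·50 = 98050.
Solve by successive substitution. Start with x ≡ 9 (mod 37).
  Combine with x ≡ 39 (mod 53): write x = 9 + 37·t and require 9 + 37·t ≡ 39 (mod 53), i.e. 37·t ≡ 39 − 9 ≡ 30 (mod 53). Since 37^(−1) ≡ 43 (mod 53), t ≡ 43·30 ≡ 18 (mod 53). So x ≡ 9 + 37·18 = 675 (mod 1961).
  Combine with x ≡ 33 (mod 50): write x = 675 + 1961·t and require 675 + 1961·t ≡ 33 (mod 50), i.e. 1961·t ≡ 33 − 675 ≡ 8 (mod 50). Since 1961^(−1) ≡ 41 (mod 50) (1961 ≡ 11 (mod 50)), t ≡ 41·8 ≡ 28 (mod 50). So x ≡ 675 + 1961·28 = 55583 (mod 98050).
Unique solution in [0, 98050): x = 55583.

Final answer: x ≡ 55583 (mod 98050); the representative in [0, 98050) is 55583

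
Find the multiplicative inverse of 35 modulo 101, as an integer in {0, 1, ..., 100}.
Apply the extended Euclidean algorithm to (101, 35), tracking rows (r, s, t) with s·101 + t·35 = r. Each division r_prev = q·r_cur + r_new produces the new row as (previous row) − q·(current row):
  row A: (101, 1, 0)   [1·101 + 0·35 = 101]
  row B: (35, 0, 1)   [0·101 + 1·35 = 35]
  101 = 2·35 + 31   → row C = row A − 2·row B = (31, 1, −2)   [check: 1·101 − 2·35 = 31]
  35 = 1·31 + 4   → row D = row B − 1·row C = (4, −1, 3)   [check: −1·101 + 3·35 = 4]
  31 = 7·4 + 3   → row E = row C − 7·row D = (3, 8, −23)   [check: 8·101 − 23·35 = 3]
  4 = 1·3 + 1   → row F = row D − 1·row E = (1, −9, 26)   [check: −9·101 + 26·35 = 1]
  3 = 3·1 + 0   → remainder 0, stop. gcd = 1 (last nonzero row F).
The gcd is 1, so 35 is invertible mod 101. The last nonzero row gives −9·101 + 26·35 = 1, so t = 26. So 35^(−1) ≡ 26 (mod 101). Verify: 35 · 26 = 910 ≡ 1 (mod 101). ✓

Final answer: 35^(−1) ≡ 26 (mod 101)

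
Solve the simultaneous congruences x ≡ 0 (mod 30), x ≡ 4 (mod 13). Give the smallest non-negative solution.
x ≡ 30 (mod 390); the representative in [0, 390) is 30

The moduli 30, 13 are pairwise coprime, so by the CRT there is a unique solution mod 30·13 = 390.
Solve by successive substitution. Start with x ≡ 0 (mod 30).
  Combine with x ≡ 4 (mod 13): write x = 30·t and require 30·t ≡ 4 (mod 13). Since 30^(−1) ≡ 10 (mod 13) (30 ≡ 4 (mod 13)), t ≡ 10·4 ≡ 1 (mod 13). So x ≡ 30·1 = 30 (mod 390).
Unique solution in [0, 390): x = 30.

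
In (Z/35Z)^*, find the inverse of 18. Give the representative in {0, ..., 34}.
18^(−1) ≡ 2 (mod 35)

Apply the extended Euclidean algorithm to (35, 18), tracking rows (r, s, t) with s·35 + t·18 = r. Each division r_prev = q·r_cur + r_new produces the new row as (previous row) − q·(current row):
  row A: (35, 1, 0)   [1·35 + 0·18 = 35]
  row B: (18, 0, 1)   [0·35 + 1·18 = 18]
  35 = 1·18 + 17   → row C = row A − 1·row B = (17, 1, −1)   [check: 1·35 − 1·18 = 17]
  18 = 1·17 + 1   → row D = row B − 1·row C = (1, −1, 2)   [check: −1·35 + 2·18 = 1]
  17 = 17·1 + 0   → remainder 0, stop. gcd = 1 (last nonzero row D).
The gcd is 1, so 18 is invertible mod 35. The last nonzero row gives −1·35 + 2·18 = 1, so t = 2. So 18^(−1) ≡ 2 (mod 35). Verify: 18 · 2 = 36 ≡ 1 (mod 35). ✓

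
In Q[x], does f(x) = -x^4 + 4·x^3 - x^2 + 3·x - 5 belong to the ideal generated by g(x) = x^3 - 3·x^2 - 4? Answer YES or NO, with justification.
In Q[x] the ideal (g) consists of all multiples of g, so f ∈ (g) iff g | f, i.e. iff the remainder of f on division by g is 0. Divide f by g (g is monic, so eliminate the leading term of the running remainder at each step):
  leading term -x^4: subtract (-x)·g(x) = -x^4 + 3·x^3 + 4·x, leaving x^3 - x^2 - x - 5
  leading term x^3: subtract (1)·g(x) = x^3 - 3·x^2 - 4, leaving 2·x^2 - x - 1
The remainder r(x) = 2·x^2 - x - 1 ≠ 0 (and deg r < deg g), so g ∤ f, i.e. f ∉ (g).

Final answer: NO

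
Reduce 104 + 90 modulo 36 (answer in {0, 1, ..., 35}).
Reduce the summands first: 104 ≡ 32, 90 ≡ 18 (mod 36), so 104 + 90 ≡ 32 + 18 (mod 36). 32 + 18 = 50; 50 = 1·36 + 14, so (104 + 90) mod 36 = 14.

Final answer: 14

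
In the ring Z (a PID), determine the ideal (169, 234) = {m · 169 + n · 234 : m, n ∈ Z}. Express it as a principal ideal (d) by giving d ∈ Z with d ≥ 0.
(169, 234) = (13); d = 13

In the PID Z, (a, b) is generated by gcd(a, b). Compute gcd(234, 169) with the extended Euclidean algorithm, tracking rows (r, s, t) with s·234 + t·169 = r:
  row A: (234, 1, 0)   [1·234 + 0·169 = 234]
  row B: (169, 0, 1)   [0·234 + 1·169 = 169]
  234 = 1·169 + 65   → row C = row A − 1·row B = (65, 1, −1)   [check: 1·234 − 1·169 = 65]
  169 = 2·65 + 39   → row D = row B − 2·row C = (39, −2, 3)   [check: −2·234 + 3·169 = 39]
  65 = 1·39 + 26   → row E = row C − 1·row D = (26, 3, −4)   [check: 3·234 − 4·169 = 26]
  39 = 1·26 + 13   → row F = row D − 1·row E = (13, −5, 7)   [check: −5·234 + 7·169 = 13]
  26 = 2·13 + 0   → remainder 0, stop. gcd = 13 (last nonzero row F).
So gcd(169, 234) = 13, with Bézout identity −5·234 + 7·169 = 13. Containment (⊇): the Bézout identity exhibits 13 as an element of (169, 234), giving (13) ⊆ (169, 234). Containment (⊆): since 13 | 169 and 13 | 234 (169 = 13·13, 234 = 13·18), every Z-linear combination of 169 and 234 is divisible by 13, so (169, 234) ⊆ (13). Therefore (169, 234) = (13), d = 13.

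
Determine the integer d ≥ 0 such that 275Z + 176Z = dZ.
(275, 176) = (11); d = 11

In the PID Z, (a, b) is generated by gcd(a, b). Compute gcd(275, 176) with the extended Euclidean algorithm, tracking rows (r, s, t) with s·275 + t·176 = r:
  row A: (275, 1, 0)   [1·275 + 0·176 = 275]
  row B: (176, 0, 1)   [0·275 + 1·176 = 176]
  275 = 1·176 + 99   → row C = row A − 1·row B = (99, 1, −1)   [check: 1·275 − 1·176 = 99]
  176 = 1·99 + 77   → row D = row B − 1·row C = (77, −1, 2)   [check: −1·275 + 2·176 = 77]
  99 = 1·77 + 22   → row E = row C − 1·row D = (22, 2, −3)   [check: 2·275 − 3·176 = 22]
  77 = 3·22 + 11   → row F = row D − 3·row E = (11, −7, 11)   [check: −7·275 + 11·176 = 11]
  22 = 2·11 + 0   → remainder 0, stop. gcd = 11 (last nonzero row F).
So gcd(275, 176) = 11, with Bézout identity −7·275 + 11·176 = 11. Containment (⊇): the Bézout identity exhibits 11 as an element of (275, 176), giving (11) ⊆ (275, 176). Containment (⊆): since 11 | 275 and 11 | 176 (275 = 11·25, 176 = 11·16), every Z-linear combination of 275 and 176 is divisible by 11, so (275, 176) ⊆ (11). Therefore (275, 176) = (11), d = 11.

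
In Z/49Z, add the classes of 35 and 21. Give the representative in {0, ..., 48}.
Both summands are already reduced mod 49. 35 + 21 = 56; 56 = 1·49 + 7, so (35 + 21) mod 49 = 7.

Final answer: 7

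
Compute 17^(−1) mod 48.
17^(−1) ≡ 17 (mod 48)

Apply the extended Euclidean algorithm to (48, 17), tracking rows (r, s, t) with s·48 + t·17 = r. Each division r_prev = q·r_cur + r_new produces the new row as (previous row) − q·(current row):
  row A: (48, 1, 0)   [1·48 + 0·17 = 48]
  row B: (17, 0, 1)   [0·48 + 1·17 = 17]
  48 = 2·17 + 14   → row C = row A − 2·row B = (14, 1, −2)   [check: 1·48 − 2·17 = 14]
  17 = 1·14 + 3   → row D = row B − 1·row C = (3, −1, 3)   [check: −1·48 + 3·17 = 3]
  14 = 4·3 + 2   → row E = row C − 4·row D = (2, 5, −14)   [check: 5·48 − 14·17 = 2]
  3 = 1·2 + 1   → row F = row D − 1·row E = (1, −6, 17)   [check: −6·48 + 17·17 = 1]
  2 = 2·1 + 0   → remainder 0, stop. gcd = 1 (last nonzero row F).
The gcd is 1, so 17 is invertible mod 48. The last nonzero row gives −6·48 + 17·17 = 1, so t = 17. So 17^(−1) ≡ 17 (mod 48). Verify: 17 · 17 = 289 ≡ 1 (mod 48). ✓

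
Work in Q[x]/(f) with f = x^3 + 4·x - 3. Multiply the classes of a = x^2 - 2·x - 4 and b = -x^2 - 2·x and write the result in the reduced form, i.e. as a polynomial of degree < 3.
a · b ≡ 12·x^2 + 5·x (mod f(x))

First multiply in Q[x] without reducing: a · b = -x^4 + 8·x^2 + 8·x. Now divide by f(x) = x^3 + 4·x - 3, eliminating the leading term at each step:
  leading term -x^4: subtract (-x)·f(x) = -x^4 - 4·x^2 + 3·x, leaving 12·x^2 + 5·x
The degree is now < 3, so this is the remainder. Hence a · b ≡ 12·x^2 + 5·x in Q[x]/(f).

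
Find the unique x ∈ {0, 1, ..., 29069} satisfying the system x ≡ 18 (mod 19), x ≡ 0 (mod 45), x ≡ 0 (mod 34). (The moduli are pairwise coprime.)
x ≡ 26010 (mod 29070); the representative in [0, 29070) is 26010

The moduli 19, 45, 34 are pairwise coprime, so by the CRT there is a unique solution mod 19·45·34 = 29070.
Solve by successive substitution. Start with x ≡ 18 (mod 19).
  Combine with x ≡ 0 (mod 45): write x = 18 + 19·t and require 18 + 19·t ≡ 0 (mod 45), i.e. 19·t ≡ 0 − 18 ≡ 27 (mod 45). Since 19^(−1) ≡ 19 (mod 45), t ≡ 19·27 ≡ 18 (mod 45). So x ≡ 18 + 19·18 = 360 (mod 855).
  Combine with x ≡ 0 (mod 34): write x = 360 + 855·t and require 360 + 855·t ≡ 0 (mod 34), i.e. 855·t ≡ 0 − 360 ≡ 14 (mod 34). Since 855^(−1) ≡ 7 (mod 34) (855 ≡ 5 (mod 34)), t ≡ 7·14 ≡ 30 (mod 34). So x ≡ 360 + 855·30 = 26010 (mod 29070).
Unique solution in [0, 29070): x = 26010.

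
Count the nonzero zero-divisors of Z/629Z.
In Z/629Z each nonzero element is either a unit (gcd with 629 is 1) or a zero-divisor (gcd > 1). The number of units is φ(629): factorise 629 = 17 · 37, so φ(629) = (17 − 1) · (37 − 1) = 16 · 36 = 576. The nonzero elements number 629 − 1 = 628. Hence the nonzero zero-divisors number 628 − 576 = 52.

Final answer: Z/629Z has 52 nonzero zero-divisors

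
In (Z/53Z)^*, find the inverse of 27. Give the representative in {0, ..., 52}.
27^(−1) ≡ 2 (mod 53)

Apply the extended Euclidean algorithm to (53, 27), tracking rows (r, s, t) with s·53 + t·27 = r. Each division r_prev = q·r_cur + r_new produces the new row as (previous row) − q·(current row):
  row A: (53, 1, 0)   [1·53 + 0·27 = 53]
  row B: (27, 0, 1)   [0·53 + 1·27 = 27]
  53 = 1·27 + 26   → row C = row A − 1·row B = (26, 1, −1)   [check: 1·53 − 1·27 = 26]
  27 = 1·26 + 1   → row D = row B − 1·row C = (1, −1, 2)   [check: −1·53 + 2·27 = 1]
  26 = 26·1 + 0   → remainder 0, stop. gcd = 1 (last nonzero row D).
The gcd is 1, so 27 is invertible mod 53. The last nonzero row gives −1·53 + 2·27 = 1, so t = 2. So 27^(−1) ≡ 2 (mod 53). Verify: 27 · 2 = 54 ≡ 1 (mod 53). ✓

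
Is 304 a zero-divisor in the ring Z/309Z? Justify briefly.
gcd(304, 309) = 1, so 304 is a unit in Z/309Z (it has a multiplicative inverse). A unit cannot be a zero-divisor: if 304·b ≡ 0 then multiplying both sides by 304^(−1) gives b ≡ 0. So 304 is not a zero-divisor.

Final answer: NO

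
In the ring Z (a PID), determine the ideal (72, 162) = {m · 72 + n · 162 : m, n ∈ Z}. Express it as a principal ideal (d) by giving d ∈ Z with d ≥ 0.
(72, 162) = (18); d = 18

In the PID Z, (a, b) is generated by gcd(a, b). Compute gcd(162, 72) with the extended Euclidean algorithm, tracking rows (r, s, t) with s·162 + t·72 = r:
  row A: (162, 1, 0)   [1·162 + 0·72 = 162]
  row B: (72, 0, 1)   [0·162 + 1·72 = 72]
  162 = 2·72 + 18   → row C = row A − 2·row B = (18, 1, −2)   [check: 1·162 − 2·72 = 18]
  72 = 4·18 + 0   → remainder 0, stop. gcd = 18 (last nonzero row C).
So gcd(72, 162) = 18, with Bézout identity 1·162 − 2·72 = 18. Containment (⊇): the Bézout identity exhibits 18 as an element of (72, 162), giving (18) ⊆ (72, 162). Containment (⊆): since 18 | 72 and 18 | 162 (72 = 18·4, 162 = 18·9), every Z-linear combination of 72 and 162 is divisible by 18, so (72, 162) ⊆ (18). Therefore (72, 162) = (18), d = 18.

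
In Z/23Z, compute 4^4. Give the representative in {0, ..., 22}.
Use repeated squaring. Binary(4) = 100. Walk through the bits of the exponent 4 left-to-right: at each bit after the leading one, square the running value, then multiply by 4 if the bit is 1 (always reducing mod 23):
  bit 1 = 1 (leading): start with 4.
  bit 2 = 0: square 4^2 = 16 (mod 23).
  bit 3 = 0: square 16^2 = 256 ≡ 3 (mod 23).
Final value: 4^4 ≡ 3 (mod 23).

Final answer: 3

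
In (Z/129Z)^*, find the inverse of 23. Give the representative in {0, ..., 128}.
Apply the extended Euclidean algorithm to (129, 23), tracking rows (r, s, t) with s·129 + t·23 = r. Each division r_prev = q·r_cur + r_new produces the new row as (previous row) − q·(current row):
  row A: (129, 1, 0)   [1·129 + 0·23 = 129]
  row B: (23, 0, 1)   [0·129 + 1·23 = 23]
  129 = 5·23 + 14   → row C = row A − 5·row B = (14, 1, −5)   [check: 1·129 − 5·23 = 14]
  23 = 1·14 + 9   → row D = row B − 1·row C = (9, −1, 6)   [check: −1·129 + 6·23 = 9]
  14 = 1·9 + 5   → row E = row C − 1·row D = (5, 2, −11)   [check: 2·129 − 11·23 = 5]
  9 = 1·5 + 4   → row F = row D − 1·row E = (4, −3, 17)   [check: −3·129 + 17·23 = 4]
  5 = 1·4 + 1   → row G = row E − 1·row F = (1, 5, −28)   [check: 5·129 − 28·23 = 1]
  4 = 4·1 + 0   → remainder 0, stop. gcd = 1 (last nonzero row G).
The gcd is 1, so 23 is invertible mod 129. The last nonzero row gives 5·129 − 28·23 = 1, so t = −28. So 23^(−1) ≡ −28 ≡ 101 (mod 129). Verify: 23 · 101 = 2323 ≡ 1 (mod 129). ✓

Final answer: 23^(−1) ≡ 101 (mod 129)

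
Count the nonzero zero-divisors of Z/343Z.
In Z/343Z each nonzero element is either a unit (gcd with 343 is 1) or a zero-divisor (gcd > 1). The number of units is φ(343): factorise 343 = 7^3, so φ(343) = (7^3 − 7^2) = 294 = 294. The nonzero elements number 343 − 1 = 342. Hence the nonzero zero-divisors number 342 − 294 = 48.

Final answer: Z/343Z has 48 nonzero zero-divisors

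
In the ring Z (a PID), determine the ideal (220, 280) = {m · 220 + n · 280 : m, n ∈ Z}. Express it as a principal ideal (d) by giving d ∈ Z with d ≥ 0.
In the PID Z, (a, b) is generated by gcd(a, b). Compute gcd(280, 220) with the extended Euclidean algorithm, tracking rows (r, s, t) with s·280 + t·220 = r:
  row A: (280, 1, 0)   [1·280 + 0·220 = 280]
  row B: (220, 0, 1)   [0·280 + 1·220 = 220]
  280 = 1·220 + 60   → row C = row A − 1·row B = (60, 1, −1)   [check: 1·280 − 1·220 = 60]
  220 = 3·60 + 40   → row D = row B − 3·row C = (40, −3, 4)   [check: −3·280 + 4·220 = 40]
  60 = 1·40 + 20   → row E = row C − 1·row D = (20, 4, −5)   [check: 4·280 − 5·220 = 20]
  40 = 2·20 + 0   → remainder 0, stop. gcd = 20 (last nonzero row E).
So gcd(220, 280) = 20, with Bézout identity 4·280 − 5·220 = 20. Containment (⊇): the Bézout identity exhibits 20 as an element of (220, 280), giving (20) ⊆ (220, 280). Containment (⊆): since 20 | 220 and 20 | 280 (220 = 20·11, 280 = 20·14), every Z-linear combination of 220 and 280 is divisible by 20, so (220, 280) ⊆ (20). Therefore (220, 280) = (20), d = 20.

Final answer: (220, 280) = (20); d = 20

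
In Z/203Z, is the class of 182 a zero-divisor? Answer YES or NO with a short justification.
YES

gcd(182, 203) = 7 > 1, so 182 is not a unit in Z/203Z. In Z/nZ every nonzero non-unit is a zero-divisor: explicitly, take b = 203/gcd = 29 ≠ 0 (mod 203); then 182·29 = 5278 = 26·203, i.e. 182·29 ≡ 0 (mod 203). So 182 is a zero-divisor.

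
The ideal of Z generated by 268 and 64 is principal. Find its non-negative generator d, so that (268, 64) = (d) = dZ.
In the PID Z, (a, b) is generated by gcd(a, b). Compute gcd(268, 64) with the extended Euclidean algorithm, tracking rows (r, s, t) with s·268 + t·64 = r:
  row A: (268, 1, 0)   [1·268 + 0·64 = 268]
  row B: (64, 0, 1)   [0·268 + 1·64 = 64]
  268 = 4·64 + 12   → row C = row A − 4·row B = (12, 1, −4)   [check: 1·268 − 4·64 = 12]
  64 = 5·12 + 4   → row D = row B − 5·row C = (4, −5, 21)   [check: −5·268 + 21·64 = 4]
  12 = 3·4 + 0   → remainder 0, stop. gcd = 4 (last nonzero row D).
So gcd(268, 64) = 4, with Bézout identity −5·268 + 21·64 = 4. Containment (⊇): the Bézout identity exhibits 4 as an element of (268, 64), giving (4) ⊆ (268, 64). Containment (⊆): since 4 | 268 and 4 | 64 (268 = 4·67, 64 = 4·16), every Z-linear combination of 268 and 64 is divisible by 4, so (268, 64) ⊆ (4). Therefore (268, 64) = (4), d = 4.

Final answer: (268, 64) = (4); d = 4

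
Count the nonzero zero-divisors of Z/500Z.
In Z/500Z each nonzero element is either a unit (gcd with 500 is 1) or a zero-divisor (gcd > 1). The number of units is φ(500): factorise 500 = 2^2 · 5^3, so φ(500) = (2^2 − 2^1) · (5^3 − 5^2) = 2 · 100 = 200. The nonzero elements number 500 − 1 = 499. Hence the nonzero zero-divisors number 499 − 200 = 299.

Final answer: Z/500Z has 299 nonzero zero-divisors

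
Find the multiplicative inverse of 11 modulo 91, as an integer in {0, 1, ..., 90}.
11^(−1) ≡ 58 (mod 91)

Apply the extended Euclidean algorithm to (91, 11), tracking rows (r, s, t) with s·91 + t·11 = r. Each division r_prev = q·r_cur + r_new produces the new row as (previous row) − q·(current row):
  row A: (91, 1, 0)   [1·91 + 0·11 = 91]
  row B: (11, 0, 1)   [0·91 + 1·11 = 11]
  91 = 8·11 + 3   → row C = row A − 8·row B = (3, 1, −8)   [check: 1·91 − 8·11 = 3]
  11 = 3·3 + 2   → row D = row B − 3·row C = (2, −3, 25)   [check: −3·91 + 25·11 = 2]
  3 = 1·2 + 1   → row E = row C − 1·row D = (1, 4, −33)   [check: 4·91 − 33·11 = 1]
  2 = 2·1 + 0   → remainder 0, stop. gcd = 1 (last nonzero row E).
The gcd is 1, so 11 is invertible mod 91. The last nonzero row gives 4·91 − 33·11 = 1, so t = −33. So 11^(−1) ≡ −33 ≡ 58 (mod 91). Verify: 11 · 58 = 638 ≡ 1 (mod 91). ✓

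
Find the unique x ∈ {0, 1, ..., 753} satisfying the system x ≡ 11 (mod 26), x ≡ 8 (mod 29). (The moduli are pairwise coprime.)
x ≡ 37 (mod 754); the representative in [0, 754) is 37

The moduli 26, 29 are pairwise coprime, so by the CRT there is a unique solution mod 26·29 = 754.
Solve by successive substitution. Start with x ≡ 11 (mod 26).
  Combine with x ≡ 8 (mod 29): write x = 11 + 26·t and require 11 + 26·t ≡ 8 (mod 29), i.e. 26·t ≡ 8 − 11 ≡ 26 (mod 29). Since 26^(−1) ≡ 19 (mod 29), t ≡ 19·26 ≡ 1 (mod 29). So x ≡ 11 + 26·1 = 37 (mod 754).
Unique solution in [0, 754): x = 37.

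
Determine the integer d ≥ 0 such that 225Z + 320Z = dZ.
(225, 320) = (5); d = 5

In the PID Z, (a, b) is generated by gcd(a, b). Compute gcd(320, 225) with the extended Euclidean algorithm, tracking rows (r, s, t) with s·320 + t·225 = r:
  row A: (320, 1, 0)   [1·320 + 0·225 = 320]
  row B: (225, 0, 1)   [0·320 + 1·225 = 225]
  320 = 1·225 + 95   → row C = row A − 1·row B = (95, 1, −1)   [check: 1·320 − 1·225 = 95]
  225 = 2·95 + 35   → row D = row B − 2·row C = (35, −2, 3)   [check: −2·320 + 3·225 = 35]
  95 = 2·35 + 25   → row E = row C − 2·row D = (25, 5, −7)   [check: 5·320 − 7·225 = 25]
  35 = 1·25 + 10   → row F = row D − 1·row E = (10, −7, 10)   [check: −7·320 + 10·225 = 10]
  25 = 2·10 + 5   → row G = row E − 2·row F = (5, 19, −27)   [check: 19·320 − 27·225 = 5]
  10 = 2·5 + 0   → remainder 0, stop. gcd = 5 (last nonzero row G).
So gcd(225, 320) = 5, with Bézout identity 19·320 − 27·225 = 5. Containment (⊇): the Bézout identity exhibits 5 as an element of (225, 320), giving (5) ⊆ (225, 320). Containment (⊆): since 5 | 225 and 5 | 320 (225 = 5·45, 320 = 5·64), every Z-linear combination of 225 and 320 is divisible by 5, so (225, 320) ⊆ (5). Therefore (225, 320) = (5), d = 5.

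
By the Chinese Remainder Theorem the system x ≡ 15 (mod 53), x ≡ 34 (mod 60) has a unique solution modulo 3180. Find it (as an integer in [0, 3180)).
x ≡ 1234 (mod 3180); the representative in [0, 3180) is 1234

The moduli 53, 60 are pairwise coprime, so by the CRT there is a unique solution mod 53·60 = 3180.
Solve by successive substitution. Start with x ≡ 15 (mod 53).
  Combine with x ≡ 34 (mod 60): write x = 15 + 53·t and require 15 + 53·t ≡ 34 (mod 60), i.e. 53·t ≡ 34 − 15 ≡ 19 (mod 60). Since 53^(−1) ≡ 17 (mod 60), t ≡ 17·19 ≡ 23 (mod 60). So x ≡ 15 + 53·23 = 1234 (mod 3180).
Unique solution in [0, 3180): x = 1234.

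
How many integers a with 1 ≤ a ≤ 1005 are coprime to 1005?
528

The number of a ∈ {1, ..., 1005} with gcd(a, 1005) = 1 is by definition Euler's totient φ(1005). φ is multiplicative, with φ(p^e) = p^e − p^(e−1). Factorise 1005 = 3 · 5 · 67. Then
  φ(1005) = (3 − 1) · (5 − 1) · (67 − 1) = 2 · 4 · 66 = 528.
So there are 528 such integers.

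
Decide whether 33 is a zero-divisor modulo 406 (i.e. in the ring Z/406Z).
gcd(33, 406) = 1, so 33 is a unit in Z/406Z (it has a multiplicative inverse). A unit cannot be a zero-divisor: if 33·b ≡ 0 then multiplying both sides by 33^(−1) gives b ≡ 0. So 33 is not a zero-divisor.

Final answer: NO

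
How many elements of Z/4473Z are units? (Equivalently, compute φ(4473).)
Z/4473Z has φ(4473) = 2520 units

An element a ∈ Z/4473Z is a unit iff gcd(a, 4473) = 1, so the number of units is φ(4473). φ is multiplicative, with φ(p^e) = p^e − p^(e−1). Factorise 4473 = 3^2 · 7 · 71. Then
  φ(4473) = (3^2 − 3^1) · (7 − 1) · (71 − 1) = 6 · 6 · 70 = 2520.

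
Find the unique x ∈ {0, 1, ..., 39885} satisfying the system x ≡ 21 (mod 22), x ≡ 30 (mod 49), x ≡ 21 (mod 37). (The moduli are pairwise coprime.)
The moduli 22, 49, 37 are pairwise coprime, so by the CRT there is a unique solution mod 22·49·37 = 39886.
Solve by successive substitution. Start with x ≡ 21 (mod 22).
  Combine with x ≡ 30 (mod 49): write x = 21 + 22·t and require 21 + 22·t ≡ 30 (mod 49), i.e. 22·t ≡ 30 − 21 ≡ 9 (mod 49). Since 22^(−1) ≡ 29 (mod 49), t ≡ 29·9 ≡ 16 (mod 49). So x ≡ 21 + 22·16 = 373 (mod 1078).
  Combine with x ≡ 21 (mod 37): write x = 373 + 1078·t and require 373 + 1078·t ≡ 21 (mod 37), i.e. 1078·t ≡ 21 − 373 ≡ 18 (mod 37). Since 1078^(−1) ≡ 15 (mod 37) (1078 ≡ 5 (mod 37)), t ≡ 15·18 ≡ 11 (mod 37). So x ≡ 373 + 1078·11 = 12231 (mod 39886).
Unique solution in [0, 39886): x = 12231.

Final answer: x ≡ 12231 (mod 39886); the representative in [0, 39886) is 12231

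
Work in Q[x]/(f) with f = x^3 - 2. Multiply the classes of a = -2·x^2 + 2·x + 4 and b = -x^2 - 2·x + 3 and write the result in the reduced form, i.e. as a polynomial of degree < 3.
a · b ≡ -14·x^2 + 2·x + 16 (mod f(x))

First multiply in Q[x] without reducing: a · b = 2·x^4 + 2·x^3 - 14·x^2 - 2·x + 12. Now divide by f(x) = x^3 - 2, eliminating the leading term at each step:
  leading term 2·x^4: subtract (2·x)·f(x) = 2·x^4 - 4·x, leaving 2·x^3 - 14·x^2 + 2·x + 12
  leading term 2·x^3: subtract (2)·f(x) = 2·x^3 - 4, leaving -14·x^2 + 2·x + 16
The degree is now < 3, so this is the remainder. Hence a · b ≡ -14·x^2 + 2·x + 16 in Q[x]/(f).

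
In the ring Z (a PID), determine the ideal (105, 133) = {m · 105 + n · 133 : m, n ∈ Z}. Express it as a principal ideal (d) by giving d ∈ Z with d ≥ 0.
In the PID Z, (a, b) is generated by gcd(a, b). Compute gcd(133, 105) with the extended Euclidean algorithm, tracking rows (r, s, t) with s·133 + t·105 = r:
  row A: (133, 1, 0)   [1·133 + 0·105 = 133]
  row B: (105, 0, 1)   [0·133 + 1·105 = 105]
  133 = 1·105 + 28   → row C = row A − 1·row B = (28, 1, −1)   [check: 1·133 − 1·105 = 28]
  105 = 3·28 + 21   → row D = row B − 3·row C = (21, −3, 4)   [check: −3·133 + 4·105 = 21]
  28 = 1·21 + 7   → row E = row C − 1·row D = (7, 4, −5)   [check: 4·133 − 5·105 = 7]
  21 = 3·7 + 0   → remainder 0, stop. gcd = 7 (last nonzero row E).
So gcd(105, 133) = 7, with Bézout identity 4·133 − 5·105 = 7. Containment (⊇): the Bézout identity exhibits 7 as an element of (105, 133), giving (7) ⊆ (105, 133). Containment (⊆): since 7 | 105 and 7 | 133 (105 = 7·15, 133 = 7·19), every Z-linear combination of 105 and 133 is divisible by 7, so (105, 133) ⊆ (7). Therefore (105, 133) = (7), d = 7.

Final answer: (105, 133) = (7); d = 7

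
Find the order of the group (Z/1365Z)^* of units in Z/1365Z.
(Z/1365Z)^* consists of the classes a with gcd(a, 1365) = 1, so its order is φ(1365). φ is multiplicative, with φ(p^e) = p^e − p^(e−1). Factorise 1365 = 3 · 5 · 7 · 13. Then
  φ(1365) = (3 − 1) · (5 − 1) · (7 − 1) · (13 − 1) = 2 · 4 · 6 · 12 = 576.
Thus |(Z/1365Z)^*| = 576.

Final answer: |(Z/1365Z)^*| = 576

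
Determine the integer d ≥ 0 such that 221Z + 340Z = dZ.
In the PID Z, (a, b) is generated by gcd(a, b). Compute gcd(340, 221) with the extended Euclidean algorithm, tracking rows (r, s, t) with s·340 + t·221 = r:
  row A: (340, 1, 0)   [1·340 + 0·221 = 340]
  row B: (221, 0, 1)   [0·340 + 1·221 = 221]
  340 = 1·221 + 119   → row C = row A − 1·row B = (119, 1, −1)   [check: 1·340 − 1·221 = 119]
  221 = 1·119 + 102   → row D = row B − 1·row C = (102, −1, 2)   [check: −1·340 + 2·221 = 102]
  119 = 1·102 + 17   → row E = row C − 1·row D = (17, 2, −3)   [check: 2·340 − 3·221 = 17]
  102 = 6·17 + 0   → remainder 0, stop. gcd = 17 (last nonzero row E).
So gcd(221, 340) = 17, with Bézout identity 2·340 − 3·221 = 17. Containment (⊇): the Bézout identity exhibits 17 as an element of (221, 340), giving (17) ⊆ (221, 340). Containment (⊆): since 17 | 221 and 17 | 340 (221 = 17·13, 340 = 17·20), every Z-linear combination of 221 and 340 is divisible by 17, so (221, 340) ⊆ (17). Therefore (221, 340) = (17), d = 17.

Final answer: (221, 340) = (17); d = 17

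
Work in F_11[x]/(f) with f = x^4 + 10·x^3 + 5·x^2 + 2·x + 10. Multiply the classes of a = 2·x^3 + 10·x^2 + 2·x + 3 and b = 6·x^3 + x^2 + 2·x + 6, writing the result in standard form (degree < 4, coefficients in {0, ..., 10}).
a · b ≡ 6·x^3 + 6·x^2 + x + 3 (mod f(x))

Multiply as integer polynomials: a · b = 12·x^6 + 62·x^5 + 26·x^4 + 52·x^3 + 67·x^2 + 18·x + 18. Reducing coefficients mod 11: a · b ≡ x^6 + 7·x^5 + 4·x^4 + 8·x^3 + x^2 + 7·x + 7. Now divide by f(x) = x^4 + 10·x^3 + 5·x^2 + 2·x + 10 in F_11[x], eliminating the leading term at each step:
  leading term x^6: subtract (x^2)·f(x) = x^6 + 10·x^5 + 5·x^4 + 2·x^3 + 10·x^2, leaving 8·x^5 + 10·x^4 + 6·x^3 + 2·x^2 + 7·x + 7 (coefficients mod 11)
  leading term 8·x^5: subtract (8·x)·f(x) = 8·x^5 + 3·x^4 + 7·x^3 + 5·x^2 + 3·x, leaving 7·x^4 + 10·x^3 + 8·x^2 + 4·x + 7 (coefficients mod 11)
  leading term 7·x^4: subtract (7)·f(x) = 7·x^4 + 4·x^3 + 2·x^2 + 3·x + 4, leaving 6·x^3 + 6·x^2 + x + 3 (coefficients mod 11)
The degree is now < 4, so this is the remainder. Hence a · b ≡ 6·x^3 + 6·x^2 + x + 3 in F_11[x]/(f).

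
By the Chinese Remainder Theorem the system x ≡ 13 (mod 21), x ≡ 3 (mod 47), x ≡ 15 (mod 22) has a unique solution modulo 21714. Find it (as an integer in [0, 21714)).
x ≡ 19837 (mod 21714); the representative in [0, 21714) is 19837

The moduli 21, 47, 22 are pairwise coprime, so by the CRT there is a unique solution mod 21·47·22 = 21714.
Solve by successive substitution. Start with x ≡ 13 (mod 21).
  Combine with x ≡ 3 (mod 47): write x = 13 + 21·t and require 13 + 21·t ≡ 3 (mod 47), i.e. 21·t ≡ 3 − 13 ≡ 37 (mod 47). Since 21^(−1) ≡ 9 (mod 47), t ≡ 9·37 ≡ 4 (mod 47). So x ≡ 13 + 21·4 = 97 (mod 987).
  Combine with x ≡ 15 (mod 22): write x = 97 + 987·t and require 97 + 987·t ≡ 15 (mod 22), i.e. 987·t ≡ 15 − 97 ≡ 6 (mod 22). Since 987^(−1) ≡ 7 (mod 22) (987 ≡ 19 (mod 22)), t ≡ 7·6 ≡ 20 (mod 22). So x ≡ 97 + 987·20 = 19837 (mod 21714).
Unique solution in [0, 21714): x = 19837.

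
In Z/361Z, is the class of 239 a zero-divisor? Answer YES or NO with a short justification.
NO

gcd(239, 361) = 1, so 239 is a unit in Z/361Z (it has a multiplicative inverse). A unit cannot be a zero-divisor: if 239·b ≡ 0 then multiplying both sides by 239^(−1) gives b ≡ 0. So 239 is not a zero-divisor.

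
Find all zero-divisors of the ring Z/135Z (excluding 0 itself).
An element a ∈ Z/135Z (with a ≠ 0) is a zero-divisor iff gcd(a, 135) > 1 (because a is a unit precisely when gcd(a, n) = 1, and in Z/nZ every nonzero, non-unit element is a zero-divisor). Scan a = 1, ..., 134 and keep those with gcd(a, 135) > 1:
  gcd(3, 135) = 3, gcd(5, 135) = 5, gcd(6, 135) = 3, gcd(9, 135) = 9, gcd(10, 135) = 5, gcd(12, 135) = 3, gcd(15, 135) = 15, gcd(18, 135) = 9, gcd(20, 135) = 5, gcd(21, 135) = 3, gcd(24, 135) = 3, gcd(25, 135) = 5, gcd(27, 135) = 27, gcd(30, 135) = 15, gcd(33, 135) = 3, gcd(35, 135) = 5, gcd(36, 135) = 9, gcd(39, 135) = 3, gcd(40, 135) = 5, gcd(42, 135) = 3, gcd(45, 135) = 45, gcd(48, 135) = 3, gcd(50, 135) = 5, gcd(51, 135) = 3, gcd(54, 135) = 27, gcd(55, 135) = 5, gcd(57, 135) = 3, gcd(60, 135) = 15, gcd(63, 135) = 9, gcd(65, 135) = 5, gcd(66, 135) = 3, gcd(69, 135) = 3, gcd(70, 135) = 5, gcd(72, 135) = 9, gcd(75, 135) = 15, gcd(78, 135) = 3, gcd(80, 135) = 5, gcd(81, 135) = 27, gcd(84, 135) = 3, gcd(85, 135) = 5, gcd(87, 135) = 3, gcd(90, 135) = 45, gcd(93, 135) = 3, gcd(95, 135) = 5, gcd(96, 135) = 3, gcd(99, 135) = 9, gcd(100, 135) = 5, gcd(102, 135) = 3, gcd(105, 135) = 15, gcd(108, 135) = 27, gcd(110, 135) = 5, gcd(111, 135) = 3, gcd(114, 135) = 3, gcd(115, 135) = 5, gcd(117, 135) = 9, gcd(120, 135) = 15, gcd(123, 135) = 3, gcd(125, 135) = 5, gcd(126, 135) = 9, gcd(129, 135) = 3, gcd(130, 135) = 5, gcd(132, 135) = 3.
All other a ∈ {1, ..., 134} have gcd(a, 135) = 1 and are units. So the nonzero zero-divisors are exactly the 62 values of a appearing in this scan.

Final answer: nonzero zero-divisors of Z/135Z = {3, 5, 6, 9, 10, 12, 15, 18, 20, 21, 24, 25, 27, 30, 33, 35, 36, 39, 40, 42, 45, 48, 50, 51, 54, 55, 57, 60, 63, 65, 66, 69, 70, 72, 75, 78, 80, 81, 84, 85, 87, 90, 93, 95, 96, 99, 100, 102, 105, 108, 110, 111, 114, 115, 117, 120, 123, 125, 126, 129, 130, 132}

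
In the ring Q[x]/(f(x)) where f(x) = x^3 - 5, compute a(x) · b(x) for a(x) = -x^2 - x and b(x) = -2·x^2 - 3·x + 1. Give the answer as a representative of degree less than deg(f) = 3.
First multiply in Q[x] without reducing: a · b = 2·x^4 + 5·x^3 + 2·x^2 - x. Now divide by f(x) = x^3 - 5, eliminating the leading term at each step:
  leading term 2·x^4: subtract (2·x)·f(x) = 2·x^4 - 10·x, leaving 5·x^3 + 2·x^2 + 9·x
  leading term 5·x^3: subtract (5)·f(x) = 5·x^3 - 25, leaving 2·x^2 + 9·x + 25
The degree is now < 3, so this is the remainder. Hence a · b ≡ 2·x^2 + 9·x + 25 in Q[x]/(f).

Final answer: a · b ≡ 2·x^2 + 9·x + 25 (mod f(x))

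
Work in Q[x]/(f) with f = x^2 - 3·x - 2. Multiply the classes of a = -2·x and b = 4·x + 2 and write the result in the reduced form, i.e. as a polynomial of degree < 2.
a · b ≡ -28·x - 16 (mod f(x))

First multiply in Q[x] without reducing: a · b = -8·x^2 - 4·x. Now divide by f(x) = x^2 - 3·x - 2, eliminating the leading term at each step:
  leading term -8·x^2: subtract (-8)·f(x) = -8·x^2 + 24·x + 16, leaving -28·x - 16
The degree is now < 2, so this is the remainder. Hence a · b ≡ -28·x - 16 in Q[x]/(f).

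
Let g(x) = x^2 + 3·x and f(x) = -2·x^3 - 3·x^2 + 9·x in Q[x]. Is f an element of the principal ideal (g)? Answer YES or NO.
In Q[x] the ideal (g) consists of all multiples of g, so f ∈ (g) iff g | f, i.e. iff the remainder of f on division by g is 0. Divide f by g (g is monic, so eliminate the leading term of the running remainder at each step):
  leading term -2·x^3: subtract (-2·x)·g(x) = -2·x^3 - 6·x^2, leaving 3·x^2 + 9·x
  leading term 3·x^2: subtract (3)·g(x) = 3·x^2 + 9·x, leaving 0
The remainder is 0, so f(x) = g(x) · h(x) with h(x) = 3 - 2·x. Hence g | f, i.e. f ∈ (g).

Final answer: YES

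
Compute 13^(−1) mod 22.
Apply the extended Euclidean algorithm to (22, 13), tracking rows (r, s, t) with s·22 + t·13 = r. Each division r_prev = q·r_cur + r_new produces the new row as (previous row) − q·(current row):
  row A: (22, 1, 0)   [1·22 + 0·13 = 22]
  row B: (13, 0, 1)   [0·22 + 1·13 = 13]
  22 = 1·13 + 9   → row C = row A − 1·row B = (9, 1, −1)   [check: 1·22 − 1·13 = 9]
  13 = 1·9 + 4   → row D = row B − 1·row C = (4, −1, 2)   [check: −1·22 + 2·13 = 4]
  9 = 2·4 + 1   → row E = row C − 2·row D = (1, 3, −5)   [check: 3·22 − 5·13 = 1]
  4 = 4·1 + 0   → remainder 0, stop. gcd = 1 (last nonzero row E).
The gcd is 1, so 13 is invertible mod 22. The last nonzero row gives 3·22 − 5·13 = 1, so t = −5. So 13^(−1) ≡ −5 ≡ 17 (mod 22). Verify: 13 · 17 = 221 ≡ 1 (mod 22). ✓

Final answer: 13^(−1) ≡ 17 (mod 22)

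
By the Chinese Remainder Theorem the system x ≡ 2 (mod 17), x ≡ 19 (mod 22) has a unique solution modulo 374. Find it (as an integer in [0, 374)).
The moduli 17, 22 are pairwise coprime, so by the CRT there is a unique solution mod 17·22 = 374.
Solve by successive substitution. Start with x ≡ 2 (mod 17).
  Combine with x ≡ 19 (mod 22): write x = 2 + 17·t and require 2 + 17·t ≡ 19 (mod 22), i.e. 17·t ≡ 19 − 2 ≡ 17 (mod 22). Since 17^(−1) ≡ 13 (mod 22), t ≡ 13·17 ≡ 1 (mod 22). So x ≡ 2 + 17·1 = 19 (mod 374).
Unique solution in [0, 374): x = 19.

Final answer: x ≡ 19 (mod 374); the representative in [0, 374) is 19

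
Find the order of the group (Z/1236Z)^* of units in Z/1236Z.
(Z/1236Z)^* consists of the classes a with gcd(a, 1236) = 1, so its order is φ(1236). φ is multiplicative, with φ(p^e) = p^e − p^(e−1). Factorise 1236 = 2^2 · 3 · 103. Then
  φ(1236) = (2^2 − 2^1) · (3 − 1) · (103 − 1) = 2 · 2 · 102 = 408.
Thus |(Z/1236Z)^*| = 408.

Final answer: |(Z/1236Z)^*| = 408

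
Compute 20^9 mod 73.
10

Use repeated squaring. Binary(9) = 1001. Walk through the bits of the exponent 9 left-to-right: at each bit after the leading one, square the running value, then multiply by 20 if the bit is 1 (always reducing mod 73):
  bit 1 = 1 (leading): start with 20.
  bit 2 = 0: square 20^2 = 400 ≡ 35 (mod 73).
  bit 3 = 0: square 35^2 = 1225 ≡ 57 (mod 73).
  bit 4 = 1: square 57^2 = 3249 ≡ 37; bit is 1, so multiply 37·20 = 740 ≡ 10 (mod 73).
Final value: 20^9 ≡ 10 (mod 73).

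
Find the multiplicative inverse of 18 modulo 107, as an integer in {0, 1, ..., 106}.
18^(−1) ≡ 6 (mod 107)

Apply the extended Euclidean algorithm to (107, 18), tracking rows (r, s, t) with s·107 + t·18 = r. Each division r_prev = q·r_cur + r_new produces the new row as (previous row) − q·(current row):
  row A: (107, 1, 0)   [1·107 + 0·18 = 107]
  row B: (18, 0, 1)   [0·107 + 1·18 = 18]
  107 = 5·18 + 17   → row C = row A − 5·row B = (17, 1, −5)   [check: 1·107 − 5·18 = 17]
  18 = 1·17 + 1   → row D = row B − 1·row C = (1, −1, 6)   [check: −1·107 + 6·18 = 1]
  17 = 17·1 + 0   → remainder 0, stop. gcd = 1 (last nonzero row D).
The gcd is 1, so 18 is invertible mod 107. The last nonzero row gives −1·107 + 6·18 = 1, so t = 6. So 18^(−1) ≡ 6 (mod 107). Verify: 18 · 6 = 108 ≡ 1 (mod 107). ✓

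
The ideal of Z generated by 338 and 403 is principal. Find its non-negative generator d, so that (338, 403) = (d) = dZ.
In the PID Z, (a, b) is generated by gcd(a, b). Compute gcd(403, 338) with the extended Euclidean algorithm, tracking rows (r, s, t) with s·403 + t·338 = r:
  row A: (403, 1, 0)   [1·403 + 0·338 = 403]
  row B: (338, 0, 1)   [0·403 + 1·338 = 338]
  403 = 1·338 + 65   → row C = row A − 1·row B = (65, 1, −1)   [check: 1·403 − 1·338 = 65]
  338 = 5·65 + 13   → row D = row B − 5·row C = (13, −5, 6)   [check: −5·403 + 6·338 = 13]
  65 = 5·13 + 0   → remainder 0, stop. gcd = 13 (last nonzero row D).
So gcd(338, 403) = 13, with Bézout identity −5·403 + 6·338 = 13. Containment (⊇): the Bézout identity exhibits 13 as an element of (338, 403), giving (13) ⊆ (338, 403). Containment (⊆): since 13 | 338 and 13 | 403 (338 = 13·26, 403 = 13·31), every Z-linear combination of 338 and 403 is divisible by 13, so (338, 403) ⊆ (13). Therefore (338, 403) = (13), d = 13.

Final answer: (338, 403) = (13); d = 13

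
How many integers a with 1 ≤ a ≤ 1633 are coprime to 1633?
1540

The number of a ∈ {1, ..., 1633} with gcd(a, 1633) = 1 is by definition Euler's totient φ(1633). φ is multiplicative, with φ(p^e) = p^e − p^(e−1). Factorise 1633 = 23 · 71. Then
  φ(1633) = (23 − 1) · (71 − 1) = 22 · 70 = 1540.
So there are 1540 such integers.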